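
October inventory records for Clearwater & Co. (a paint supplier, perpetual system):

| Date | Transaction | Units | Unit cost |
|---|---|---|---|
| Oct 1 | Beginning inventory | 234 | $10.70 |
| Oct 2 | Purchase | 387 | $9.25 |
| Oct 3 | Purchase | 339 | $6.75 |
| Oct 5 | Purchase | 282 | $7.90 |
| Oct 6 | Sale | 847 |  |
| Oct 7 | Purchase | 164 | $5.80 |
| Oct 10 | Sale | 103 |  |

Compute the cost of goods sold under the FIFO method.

COGS = $8,304.30

Oct 6, 847 sold [FIFO — oldest first]: 234 @ $10.70 + 387 @ $9.25 + 226 @ $6.75 = $7,609.05
Oct 10, 103 sold [FIFO — oldest first]: 103 @ $6.75 = $695.25
Total COGS = $7,609.05 + $695.25 = $8,304.30
Ending inventory: 10 @ $6.75 + 282 @ $7.90 + 164 @ $5.80 = $3,246.50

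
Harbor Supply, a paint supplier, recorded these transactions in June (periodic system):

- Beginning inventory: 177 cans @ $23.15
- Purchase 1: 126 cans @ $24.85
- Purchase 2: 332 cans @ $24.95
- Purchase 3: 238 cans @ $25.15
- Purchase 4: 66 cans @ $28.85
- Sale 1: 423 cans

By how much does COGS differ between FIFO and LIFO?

FIFO COGS: 177 @ $23.15 + 126 @ $24.85 + 120 @ $24.95 = $10,222.65
LIFO COGS: 66 @ $28.85 + 238 @ $25.15 + 119 @ $24.95 = $10,858.85
Difference = |$10,222.65 − $10,858.85| = $636.20

$636.20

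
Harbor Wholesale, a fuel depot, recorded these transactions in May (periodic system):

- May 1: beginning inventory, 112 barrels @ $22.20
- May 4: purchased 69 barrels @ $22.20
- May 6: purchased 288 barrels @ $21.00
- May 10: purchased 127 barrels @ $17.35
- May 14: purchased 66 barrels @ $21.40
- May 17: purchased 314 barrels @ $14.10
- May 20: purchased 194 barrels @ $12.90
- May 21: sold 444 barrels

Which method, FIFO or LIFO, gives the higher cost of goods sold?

FIFO COGS: 112 @ $22.20 + 69 @ $22.20 + 263 @ $21.00 = $9,541.20
LIFO COGS: 194 @ $12.90 + 250 @ $14.10 = $6,027.60

FIFO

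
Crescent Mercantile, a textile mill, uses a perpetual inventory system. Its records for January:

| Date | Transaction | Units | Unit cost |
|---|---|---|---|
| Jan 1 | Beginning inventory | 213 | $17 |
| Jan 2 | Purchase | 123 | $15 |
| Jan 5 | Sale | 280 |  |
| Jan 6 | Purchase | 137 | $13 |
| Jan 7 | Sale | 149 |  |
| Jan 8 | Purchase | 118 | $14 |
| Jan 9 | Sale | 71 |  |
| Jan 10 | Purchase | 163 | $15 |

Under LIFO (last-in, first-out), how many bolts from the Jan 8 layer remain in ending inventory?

47

Jan 5, 280 sold [LIFO — newest first]: 123 @ $15 + 157 @ $17 = $4,514
Jan 7, 149 sold [LIFO — newest first]: 137 @ $13 + 12 @ $17 = $1,985
Jan 9, 71 sold [LIFO — newest first]: 71 @ $14 = $994
Total COGS = $4,514 + $1,985 + $994 = $7,493
Ending inventory: 44 @ $17 + 47 @ $14 + 163 @ $15 = $3,851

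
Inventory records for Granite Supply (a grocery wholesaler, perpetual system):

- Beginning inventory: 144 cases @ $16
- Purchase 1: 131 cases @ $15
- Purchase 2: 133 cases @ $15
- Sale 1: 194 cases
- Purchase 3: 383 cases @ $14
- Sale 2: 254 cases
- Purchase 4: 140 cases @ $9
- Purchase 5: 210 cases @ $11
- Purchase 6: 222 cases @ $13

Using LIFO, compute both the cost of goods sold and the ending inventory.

COGS = $6,466; ending inventory = $11,616

Sale 1 (194) [LIFO — newest first]: 133 @ $15 + 61 @ $15 = $2,910
Sale 2 (254) [LIFO — newest first]: 254 @ $14 = $3,556
Total COGS = $2,910 + $3,556 = $6,466
Ending inventory: 144 @ $16 + 70 @ $15 + 129 @ $14 + 140 @ $9 + 210 @ $11 + 222 @ $13 = $11,616
Check: goods available $18,082 = COGS $6,466 + ending $11,616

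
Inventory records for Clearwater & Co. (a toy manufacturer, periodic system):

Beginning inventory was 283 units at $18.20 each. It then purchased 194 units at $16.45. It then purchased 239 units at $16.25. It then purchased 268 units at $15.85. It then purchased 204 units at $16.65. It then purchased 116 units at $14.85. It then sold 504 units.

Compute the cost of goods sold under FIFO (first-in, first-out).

Sale 1 (504) [FIFO — oldest first]: 283 @ $18.20 + 194 @ $16.45 + 27 @ $16.25 = $8,780.65
Ending inventory: 212 @ $16.25 + 268 @ $15.85 + 204 @ $16.65 + 116 @ $14.85 = $12,812.00

COGS = $8,780.65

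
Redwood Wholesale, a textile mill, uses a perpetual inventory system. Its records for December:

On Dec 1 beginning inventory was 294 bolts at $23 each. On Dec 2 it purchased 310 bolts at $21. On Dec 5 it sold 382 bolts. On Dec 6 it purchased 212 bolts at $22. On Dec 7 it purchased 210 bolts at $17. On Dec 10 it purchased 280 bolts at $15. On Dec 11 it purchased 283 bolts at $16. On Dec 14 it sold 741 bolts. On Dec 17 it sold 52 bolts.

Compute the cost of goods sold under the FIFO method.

Dec 5, 382 sold [FIFO — oldest first]: 294 @ $23 + 88 @ $21 = $8,610
Dec 14, 741 sold [FIFO — oldest first]: 222 @ $21 + 212 @ $22 + 210 @ $17 + 97 @ $15 = $14,351
Dec 17, 52 sold [FIFO — oldest first]: 52 @ $15 = $780
Total COGS = $8,610 + $14,351 + $780 = $23,741
Ending inventory: 131 @ $15 + 283 @ $16 = $6,493

COGS = $23,741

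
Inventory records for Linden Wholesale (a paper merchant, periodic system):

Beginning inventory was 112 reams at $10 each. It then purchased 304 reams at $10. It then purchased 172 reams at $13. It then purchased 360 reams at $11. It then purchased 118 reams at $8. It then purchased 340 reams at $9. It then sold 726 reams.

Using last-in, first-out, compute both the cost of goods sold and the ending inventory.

COGS = $6,952; ending inventory = $7,408

Sale 1 (726) [LIFO — newest first]: 340 @ $9 + 118 @ $8 + 268 @ $11 = $6,952
Ending inventory: 112 @ $10 + 304 @ $10 + 172 @ $13 + 92 @ $11 = $7,408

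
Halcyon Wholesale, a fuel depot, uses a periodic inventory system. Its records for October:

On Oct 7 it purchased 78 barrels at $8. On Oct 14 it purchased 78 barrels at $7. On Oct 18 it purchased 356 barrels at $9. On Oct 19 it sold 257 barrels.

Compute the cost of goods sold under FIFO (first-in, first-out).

COGS = $2,079

Oct 19, 257 sold [FIFO — oldest first]: 78 @ $8 + 78 @ $7 + 101 @ $9 = $2,079
Ending inventory: 255 @ $9 = $2,295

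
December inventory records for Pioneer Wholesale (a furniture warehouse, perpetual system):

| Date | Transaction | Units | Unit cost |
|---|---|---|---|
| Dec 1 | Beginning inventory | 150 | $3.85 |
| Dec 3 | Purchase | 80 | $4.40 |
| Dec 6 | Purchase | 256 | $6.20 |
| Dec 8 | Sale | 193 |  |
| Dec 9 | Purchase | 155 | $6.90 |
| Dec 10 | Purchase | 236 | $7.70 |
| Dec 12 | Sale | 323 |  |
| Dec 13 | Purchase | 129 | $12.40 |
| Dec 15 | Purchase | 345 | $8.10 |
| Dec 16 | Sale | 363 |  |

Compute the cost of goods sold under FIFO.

Dec 8, 193 sold [FIFO — oldest first]: 150 @ $3.85 + 43 @ $4.40 = $766.70
Dec 12, 323 sold [FIFO — oldest first]: 37 @ $4.40 + 256 @ $6.20 + 30 @ $6.90 = $1,957.00
Dec 16, 363 sold [FIFO — oldest first]: 125 @ $6.90 + 236 @ $7.70 + 2 @ $12.40 = $2,704.50
Total COGS = $766.70 + $1,957.00 + $2,704.50 = $5,428.20
Ending inventory: 127 @ $12.40 + 345 @ $8.10 = $4,369.30
Check: goods available $9,797.50 = COGS $5,428.20 + ending $4,369.30

COGS = $5,428.20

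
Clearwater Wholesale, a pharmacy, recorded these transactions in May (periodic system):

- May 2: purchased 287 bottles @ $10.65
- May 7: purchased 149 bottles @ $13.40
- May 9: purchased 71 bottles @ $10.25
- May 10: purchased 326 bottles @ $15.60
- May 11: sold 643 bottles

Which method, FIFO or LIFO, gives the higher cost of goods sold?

LIFO

FIFO COGS: 287 @ $10.65 + 149 @ $13.40 + 71 @ $10.25 + 136 @ $15.60 = $7,902.50
LIFO COGS: 326 @ $15.60 + 71 @ $10.25 + 149 @ $13.40 + 97 @ $10.65 = $8,843.00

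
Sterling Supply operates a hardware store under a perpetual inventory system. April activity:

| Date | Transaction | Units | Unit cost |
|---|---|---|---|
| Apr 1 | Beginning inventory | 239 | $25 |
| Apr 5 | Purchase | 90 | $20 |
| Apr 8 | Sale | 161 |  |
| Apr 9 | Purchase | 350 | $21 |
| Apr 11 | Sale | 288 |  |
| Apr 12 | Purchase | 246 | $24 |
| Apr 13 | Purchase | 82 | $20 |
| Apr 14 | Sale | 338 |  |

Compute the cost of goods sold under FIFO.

Apr 8, 161 sold [FIFO — oldest first]: 161 @ $25 = $4,025
Apr 11, 288 sold [FIFO — oldest first]: 78 @ $25 + 90 @ $20 + 120 @ $21 = $6,270
Apr 14, 338 sold [FIFO — oldest first]: 230 @ $21 + 108 @ $24 = $7,422
Total COGS = $4,025 + $6,270 + $7,422 = $17,717
Ending inventory: 138 @ $24 + 82 @ $20 = $4,952

COGS = $17,717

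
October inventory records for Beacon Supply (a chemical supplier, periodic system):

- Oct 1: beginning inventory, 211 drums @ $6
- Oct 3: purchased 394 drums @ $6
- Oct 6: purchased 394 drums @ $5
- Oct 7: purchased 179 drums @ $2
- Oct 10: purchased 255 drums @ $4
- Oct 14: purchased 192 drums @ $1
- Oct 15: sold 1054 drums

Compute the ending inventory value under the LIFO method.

Oct 15, 1054 sold [LIFO — newest first]: 192 @ $1 + 255 @ $4 + 179 @ $2 + 394 @ $5 + 34 @ $6 = $3,744
Ending inventory: 211 @ $6 + 360 @ $6 = $3,426

Ending inventory = $3,426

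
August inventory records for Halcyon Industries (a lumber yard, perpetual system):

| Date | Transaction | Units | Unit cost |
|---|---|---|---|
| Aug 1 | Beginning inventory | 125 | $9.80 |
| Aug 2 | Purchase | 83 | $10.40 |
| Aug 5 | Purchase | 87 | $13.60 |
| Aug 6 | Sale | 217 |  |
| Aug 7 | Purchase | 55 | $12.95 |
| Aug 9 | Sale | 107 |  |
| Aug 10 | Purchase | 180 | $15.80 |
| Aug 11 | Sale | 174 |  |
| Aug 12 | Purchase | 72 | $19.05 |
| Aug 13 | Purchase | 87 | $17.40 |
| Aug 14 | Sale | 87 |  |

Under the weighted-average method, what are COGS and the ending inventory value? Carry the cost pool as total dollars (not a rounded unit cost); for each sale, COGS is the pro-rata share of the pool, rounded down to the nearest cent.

COGS = $7,875.30; ending inventory = $1,837.75

After Aug 1: 125 on hand, pool $1,225.00 (≈ $9.8000 each)
After Aug 2: 208 on hand, pool $2,088.20 (≈ $10.0394 each)
After Aug 5: 295 on hand, pool $3,271.40 (≈ $11.0895 each)
Aug 6, sell 217: 217/295 × $3,271.40 → $2,406.41
After Aug 7: 133 on hand, pool $1,577.24 (≈ $11.8589 each)
Aug 9, sell 107: 107/133 × $1,577.24 → $1,268.90
After Aug 10: 206 on hand, pool $3,152.34 (≈ $15.3026 each)
Aug 11, sell 174: 174/206 × $3,152.34 → $2,662.65
After Aug 12: 104 on hand, pool $1,861.29 (≈ $17.8970 each)
After Aug 13: 191 on hand, pool $3,375.09 (≈ $17.6706 each)
Aug 14, sell 87: 87/191 × $3,375.09 → $1,537.34
Total COGS = $2,406.41 + $1,268.90 + $2,662.65 + $1,537.34 = $7,875.30
Ending inventory (cost pool remaining) = $1,837.75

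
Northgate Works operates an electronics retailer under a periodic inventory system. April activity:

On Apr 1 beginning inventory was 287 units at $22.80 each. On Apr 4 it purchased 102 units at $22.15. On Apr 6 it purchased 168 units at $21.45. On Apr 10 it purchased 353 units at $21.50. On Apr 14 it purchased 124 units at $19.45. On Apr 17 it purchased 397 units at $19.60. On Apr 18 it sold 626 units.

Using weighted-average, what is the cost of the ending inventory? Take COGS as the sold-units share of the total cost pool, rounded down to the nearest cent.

Apr 18, sell 626: 626/1431 × $30,189.00 → $13,206.36
Ending inventory (cost pool remaining) = $16,982.64

Ending inventory = $16,982.64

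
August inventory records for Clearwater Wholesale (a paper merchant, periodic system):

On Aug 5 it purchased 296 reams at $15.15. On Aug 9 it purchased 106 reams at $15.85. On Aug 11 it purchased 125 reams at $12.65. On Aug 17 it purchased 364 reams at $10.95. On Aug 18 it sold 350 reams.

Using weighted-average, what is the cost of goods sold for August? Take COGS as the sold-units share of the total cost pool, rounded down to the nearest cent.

Aug 18, sell 350: 350/891 × $11,731.55 → $4,608.35
Ending inventory (cost pool remaining) = $7,123.20
Check: goods available $11,731.55 = COGS $4,608.35 + ending $7,123.20

COGS = $4,608.35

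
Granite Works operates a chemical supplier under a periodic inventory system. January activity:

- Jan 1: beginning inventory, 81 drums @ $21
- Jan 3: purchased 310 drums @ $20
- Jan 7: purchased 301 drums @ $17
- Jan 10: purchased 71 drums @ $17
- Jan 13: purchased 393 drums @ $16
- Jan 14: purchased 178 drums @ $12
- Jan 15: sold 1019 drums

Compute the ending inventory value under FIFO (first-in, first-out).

Ending inventory = $4,328

Jan 15, 1019 sold [FIFO — oldest first]: 81 @ $21 + 310 @ $20 + 301 @ $17 + 71 @ $17 + 256 @ $16 = $18,321
Ending inventory: 137 @ $16 + 178 @ $12 = $4,328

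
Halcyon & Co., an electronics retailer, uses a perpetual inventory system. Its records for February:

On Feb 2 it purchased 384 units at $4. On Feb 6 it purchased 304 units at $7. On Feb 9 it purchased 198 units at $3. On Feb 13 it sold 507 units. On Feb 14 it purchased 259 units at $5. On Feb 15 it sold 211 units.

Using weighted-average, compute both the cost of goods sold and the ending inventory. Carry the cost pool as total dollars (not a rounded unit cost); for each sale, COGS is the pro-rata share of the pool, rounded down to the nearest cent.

COGS = $3,467.23; ending inventory = $2,085.77

After Feb 2: 384 on hand, pool $1,536.00 (≈ $4.0000 each)
After Feb 6: 688 on hand, pool $3,664.00 (≈ $5.3256 each)
After Feb 9: 886 on hand, pool $4,258.00 (≈ $4.8059 each)
Feb 13, sell 507: 507/886 × $4,258.00 → $2,436.57
After Feb 14: 638 on hand, pool $3,116.43 (≈ $4.8847 each)
Feb 15, sell 211: 211/638 × $3,116.43 → $1,030.66
Total COGS = $2,436.57 + $1,030.66 = $3,467.23
Ending inventory (cost pool remaining) = $2,085.77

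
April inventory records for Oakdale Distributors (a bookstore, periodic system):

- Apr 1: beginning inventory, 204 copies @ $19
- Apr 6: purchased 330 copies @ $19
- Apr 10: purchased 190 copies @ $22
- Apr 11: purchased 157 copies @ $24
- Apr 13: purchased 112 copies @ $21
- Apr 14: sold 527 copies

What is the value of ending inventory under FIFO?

Apr 14, 527 sold [FIFO — oldest first]: 204 @ $19 + 323 @ $19 = $10,013
Ending inventory: 7 @ $19 + 190 @ $22 + 157 @ $24 + 112 @ $21 = $10,433
Check: goods available $20,446 = COGS $10,013 + ending $10,433

Ending inventory = $10,433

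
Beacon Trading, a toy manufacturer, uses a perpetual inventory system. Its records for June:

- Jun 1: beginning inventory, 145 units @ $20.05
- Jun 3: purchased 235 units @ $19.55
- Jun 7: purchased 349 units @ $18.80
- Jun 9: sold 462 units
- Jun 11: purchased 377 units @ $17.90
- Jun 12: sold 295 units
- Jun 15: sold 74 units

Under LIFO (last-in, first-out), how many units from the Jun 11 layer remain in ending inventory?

8

Jun 9, 462 sold [LIFO — newest first]: 349 @ $18.80 + 113 @ $19.55 = $8,770.35
Jun 12, 295 sold [LIFO — newest first]: 295 @ $17.90 = $5,280.50
Jun 15, 74 sold [LIFO — newest first]: 74 @ $17.90 = $1,324.60
Total COGS = $8,770.35 + $5,280.50 + $1,324.60 = $15,375.45
Ending inventory: 145 @ $20.05 + 122 @ $19.55 + 8 @ $17.90 = $5,435.55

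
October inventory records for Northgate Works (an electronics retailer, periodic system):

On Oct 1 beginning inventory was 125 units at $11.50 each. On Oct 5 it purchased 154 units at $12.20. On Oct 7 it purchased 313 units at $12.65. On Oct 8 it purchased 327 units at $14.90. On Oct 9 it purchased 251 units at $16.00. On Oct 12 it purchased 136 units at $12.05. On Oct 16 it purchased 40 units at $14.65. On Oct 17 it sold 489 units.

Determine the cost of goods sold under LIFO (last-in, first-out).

COGS = $7,164.60

Oct 17, 489 sold [LIFO — newest first]: 40 @ $14.65 + 136 @ $12.05 + 251 @ $16.00 + 62 @ $14.90 = $7,164.60
Ending inventory: 125 @ $11.50 + 154 @ $12.20 + 313 @ $12.65 + 265 @ $14.90 = $11,224.25
Check: goods available $18,388.85 = COGS $7,164.60 + ending $11,224.25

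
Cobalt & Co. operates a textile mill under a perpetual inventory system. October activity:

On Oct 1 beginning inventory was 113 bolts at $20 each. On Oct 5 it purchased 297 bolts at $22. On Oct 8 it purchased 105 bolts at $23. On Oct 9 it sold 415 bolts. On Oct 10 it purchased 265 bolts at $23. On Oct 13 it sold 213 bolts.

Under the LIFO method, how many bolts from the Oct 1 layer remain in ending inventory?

100

Oct 9, 415 sold [LIFO — newest first]: 105 @ $23 + 297 @ $22 + 13 @ $20 = $9,209
Oct 13, 213 sold [LIFO — newest first]: 213 @ $23 = $4,899
Total COGS = $9,209 + $4,899 = $14,108
Ending inventory: 100 @ $20 + 52 @ $23 = $3,196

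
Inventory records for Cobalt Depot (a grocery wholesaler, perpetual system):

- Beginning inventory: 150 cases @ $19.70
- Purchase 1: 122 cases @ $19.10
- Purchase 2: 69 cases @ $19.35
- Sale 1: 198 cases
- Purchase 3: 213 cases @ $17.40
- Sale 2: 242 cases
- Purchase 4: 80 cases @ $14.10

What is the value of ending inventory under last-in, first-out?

Sale 1 (198) [LIFO — newest first]: 69 @ $19.35 + 122 @ $19.10 + 7 @ $19.70 = $3,803.25
Sale 2 (242) [LIFO — newest first]: 213 @ $17.40 + 29 @ $19.70 = $4,277.50
Total COGS = $3,803.25 + $4,277.50 = $8,080.75
Ending inventory: 114 @ $19.70 + 80 @ $14.10 = $3,373.80
Check: goods available $11,454.55 = COGS $8,080.75 + ending $3,373.80

Ending inventory = $3,373.80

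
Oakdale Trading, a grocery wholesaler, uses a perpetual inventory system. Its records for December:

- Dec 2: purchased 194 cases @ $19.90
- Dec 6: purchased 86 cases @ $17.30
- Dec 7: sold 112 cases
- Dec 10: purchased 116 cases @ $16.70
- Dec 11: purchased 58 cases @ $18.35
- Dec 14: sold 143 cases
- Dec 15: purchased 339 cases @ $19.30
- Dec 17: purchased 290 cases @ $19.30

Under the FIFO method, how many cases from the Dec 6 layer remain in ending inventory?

Dec 7, 112 sold [FIFO — oldest first]: 112 @ $19.90 = $2,228.80
Dec 14, 143 sold [FIFO — oldest first]: 82 @ $19.90 + 61 @ $17.30 = $2,687.10
Total COGS = $2,228.80 + $2,687.10 = $4,915.90
Ending inventory: 25 @ $17.30 + 116 @ $16.70 + 58 @ $18.35 + 339 @ $19.30 + 290 @ $19.30 = $15,573.70

25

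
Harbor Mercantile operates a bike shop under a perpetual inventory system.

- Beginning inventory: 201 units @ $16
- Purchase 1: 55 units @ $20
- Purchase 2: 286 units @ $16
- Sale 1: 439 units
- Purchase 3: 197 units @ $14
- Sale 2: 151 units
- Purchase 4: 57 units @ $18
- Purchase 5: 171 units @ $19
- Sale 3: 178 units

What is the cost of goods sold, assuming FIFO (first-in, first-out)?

Sale 1 (439) [FIFO — oldest first]: 201 @ $16 + 55 @ $20 + 183 @ $16 = $7,244
Sale 2 (151) [FIFO — oldest first]: 103 @ $16 + 48 @ $14 = $2,320
Sale 3 (178) [FIFO — oldest first]: 149 @ $14 + 29 @ $18 = $2,608
Total COGS = $7,244 + $2,320 + $2,608 = $12,172
Ending inventory: 28 @ $18 + 171 @ $19 = $3,753

COGS = $12,172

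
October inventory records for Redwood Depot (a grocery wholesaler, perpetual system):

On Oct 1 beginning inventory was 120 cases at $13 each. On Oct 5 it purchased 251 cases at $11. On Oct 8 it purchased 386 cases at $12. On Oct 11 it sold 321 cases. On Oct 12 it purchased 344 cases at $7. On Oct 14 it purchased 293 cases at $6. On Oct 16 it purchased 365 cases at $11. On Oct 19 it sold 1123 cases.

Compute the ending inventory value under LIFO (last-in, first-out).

Oct 11, 321 sold [LIFO — newest first]: 321 @ $12 = $3,852
Oct 19, 1123 sold [LIFO — newest first]: 365 @ $11 + 293 @ $6 + 344 @ $7 + 65 @ $12 + 56 @ $11 = $9,577
Total COGS = $3,852 + $9,577 = $13,429
Ending inventory: 120 @ $13 + 195 @ $11 = $3,705
Check: goods available $17,134 = COGS $13,429 + ending $3,705

Ending inventory = $3,705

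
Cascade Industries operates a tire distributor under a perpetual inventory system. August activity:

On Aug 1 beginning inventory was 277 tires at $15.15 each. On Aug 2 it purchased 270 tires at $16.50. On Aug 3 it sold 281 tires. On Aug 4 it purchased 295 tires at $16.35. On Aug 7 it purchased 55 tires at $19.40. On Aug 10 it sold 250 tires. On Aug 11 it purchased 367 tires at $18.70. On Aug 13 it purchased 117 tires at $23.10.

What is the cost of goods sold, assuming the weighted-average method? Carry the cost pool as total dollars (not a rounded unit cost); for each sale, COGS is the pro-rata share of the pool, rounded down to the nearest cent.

After Aug 1: 277 on hand, pool $4,196.55 (≈ $15.1500 each)
After Aug 2: 547 on hand, pool $8,651.55 (≈ $15.8164 each)
Aug 3, sell 281: 281/547 × $8,651.55 → $4,444.39
After Aug 4: 561 on hand, pool $9,030.41 (≈ $16.0970 each)
After Aug 7: 616 on hand, pool $10,097.41 (≈ $16.3919 each)
Aug 10, sell 250: 250/616 × $10,097.41 → $4,097.97
After Aug 11: 733 on hand, pool $12,862.34 (≈ $17.5475 each)
After Aug 13: 850 on hand, pool $15,565.04 (≈ $18.3118 each)
Total COGS = $4,444.39 + $4,097.97 = $8,542.36
Ending inventory (cost pool remaining) = $15,565.04
Check: goods available $24,107.40 = COGS $8,542.36 + ending $15,565.04

COGS = $8,542.36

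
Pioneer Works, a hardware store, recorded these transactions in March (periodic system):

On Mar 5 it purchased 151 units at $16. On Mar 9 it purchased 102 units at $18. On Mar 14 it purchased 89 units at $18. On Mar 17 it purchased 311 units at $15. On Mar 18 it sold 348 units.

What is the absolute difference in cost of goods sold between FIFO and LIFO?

$613

FIFO COGS: 151 @ $16 + 102 @ $18 + 89 @ $18 + 6 @ $15 = $5,944
LIFO COGS: 311 @ $15 + 37 @ $18 = $5,331
Difference = |$5,944 − $5,331| = $613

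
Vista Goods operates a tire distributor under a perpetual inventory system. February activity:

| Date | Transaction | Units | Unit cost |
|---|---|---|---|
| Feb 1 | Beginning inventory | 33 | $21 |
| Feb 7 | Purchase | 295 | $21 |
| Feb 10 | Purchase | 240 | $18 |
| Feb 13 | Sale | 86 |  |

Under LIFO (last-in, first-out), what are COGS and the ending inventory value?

COGS = $1,548; ending inventory = $9,660

Feb 13, 86 sold [LIFO — newest first]: 86 @ $18 = $1,548
Ending inventory: 33 @ $21 + 295 @ $21 + 154 @ $18 = $9,660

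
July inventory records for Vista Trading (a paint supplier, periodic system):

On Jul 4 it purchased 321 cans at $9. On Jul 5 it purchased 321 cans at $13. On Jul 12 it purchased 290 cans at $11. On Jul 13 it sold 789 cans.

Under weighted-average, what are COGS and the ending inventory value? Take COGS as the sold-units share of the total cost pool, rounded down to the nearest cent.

Jul 13, sell 789: 789/932 × $10,252.00 → $8,679.00
Ending inventory (cost pool remaining) = $1,573.00
Check: goods available $10,252.00 = COGS $8,679.00 + ending $1,573.00

COGS = $8,679.00; ending inventory = $1,573.00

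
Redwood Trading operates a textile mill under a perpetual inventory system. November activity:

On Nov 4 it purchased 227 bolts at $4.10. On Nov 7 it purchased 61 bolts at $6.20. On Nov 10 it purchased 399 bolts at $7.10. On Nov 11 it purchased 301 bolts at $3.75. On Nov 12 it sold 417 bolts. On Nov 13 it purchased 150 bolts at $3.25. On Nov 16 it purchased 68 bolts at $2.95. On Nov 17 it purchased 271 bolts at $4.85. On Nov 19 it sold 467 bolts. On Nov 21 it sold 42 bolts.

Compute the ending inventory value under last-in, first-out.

Ending inventory = $3,176.20

Nov 12, 417 sold [LIFO — newest first]: 301 @ $3.75 + 116 @ $7.10 = $1,952.35
Nov 19, 467 sold [LIFO — newest first]: 271 @ $4.85 + 68 @ $2.95 + 128 @ $3.25 = $1,930.95
Nov 21, 42 sold [LIFO — newest first]: 22 @ $3.25 + 20 @ $7.10 = $213.50
Total COGS = $1,952.35 + $1,930.95 + $213.50 = $4,096.80
Ending inventory: 227 @ $4.10 + 61 @ $6.20 + 263 @ $7.10 = $3,176.20
Check: goods available $7,273.00 = COGS $4,096.80 + ending $3,176.20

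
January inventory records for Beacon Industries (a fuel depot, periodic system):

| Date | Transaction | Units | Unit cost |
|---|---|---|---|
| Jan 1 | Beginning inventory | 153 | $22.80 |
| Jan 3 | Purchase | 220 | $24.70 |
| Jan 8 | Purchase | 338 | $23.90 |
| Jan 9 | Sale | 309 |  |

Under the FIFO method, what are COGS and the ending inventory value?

Jan 9, 309 sold [FIFO — oldest first]: 153 @ $22.80 + 156 @ $24.70 = $7,341.60
Ending inventory: 64 @ $24.70 + 338 @ $23.90 = $9,659.00

COGS = $7,341.60; ending inventory = $9,659.00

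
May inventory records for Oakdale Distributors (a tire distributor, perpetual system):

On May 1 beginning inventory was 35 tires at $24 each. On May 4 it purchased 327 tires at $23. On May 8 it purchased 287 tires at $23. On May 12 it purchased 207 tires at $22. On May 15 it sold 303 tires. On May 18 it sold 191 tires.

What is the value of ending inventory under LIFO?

May 15, 303 sold [LIFO — newest first]: 207 @ $22 + 96 @ $23 = $6,762
May 18, 191 sold [LIFO — newest first]: 191 @ $23 = $4,393
Total COGS = $6,762 + $4,393 = $11,155
Ending inventory: 35 @ $24 + 327 @ $23 = $8,361
Check: goods available $19,516 = COGS $11,155 + ending $8,361

Ending inventory = $8,361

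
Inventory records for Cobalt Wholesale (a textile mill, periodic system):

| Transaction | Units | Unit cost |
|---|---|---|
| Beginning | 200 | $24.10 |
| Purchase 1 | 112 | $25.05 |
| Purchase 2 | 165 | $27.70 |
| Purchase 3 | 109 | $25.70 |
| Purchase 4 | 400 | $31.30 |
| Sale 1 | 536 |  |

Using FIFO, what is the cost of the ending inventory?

Ending inventory = $13,805.00

Sale 1 (536) [FIFO — oldest first]: 200 @ $24.10 + 112 @ $25.05 + 165 @ $27.70 + 59 @ $25.70 = $13,712.40
Ending inventory: 50 @ $25.70 + 400 @ $31.30 = $13,805.00
Check: goods available $27,517.40 = COGS $13,712.40 + ending $13,805.00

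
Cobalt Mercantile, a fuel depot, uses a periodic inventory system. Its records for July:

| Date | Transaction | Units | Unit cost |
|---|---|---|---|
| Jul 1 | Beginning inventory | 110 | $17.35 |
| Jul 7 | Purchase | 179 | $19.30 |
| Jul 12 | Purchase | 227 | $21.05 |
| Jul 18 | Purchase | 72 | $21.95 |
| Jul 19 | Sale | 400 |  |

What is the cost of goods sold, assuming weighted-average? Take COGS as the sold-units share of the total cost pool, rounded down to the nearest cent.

COGS = $7,974.11

Jul 19, sell 400: 400/588 × $11,721.95 → $7,974.11
Ending inventory (cost pool remaining) = $3,747.84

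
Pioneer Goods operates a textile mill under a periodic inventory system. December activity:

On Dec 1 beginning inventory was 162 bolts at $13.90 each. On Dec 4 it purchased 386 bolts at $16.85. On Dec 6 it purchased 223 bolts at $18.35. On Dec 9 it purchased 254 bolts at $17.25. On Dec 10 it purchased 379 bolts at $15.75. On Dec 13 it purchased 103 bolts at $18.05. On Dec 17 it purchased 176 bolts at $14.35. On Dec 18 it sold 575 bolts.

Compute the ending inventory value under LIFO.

Ending inventory = $18,536.70

Dec 18, 575 sold [LIFO — newest first]: 176 @ $14.35 + 103 @ $18.05 + 296 @ $15.75 = $9,046.75
Ending inventory: 162 @ $13.90 + 386 @ $16.85 + 223 @ $18.35 + 254 @ $17.25 + 83 @ $15.75 = $18,536.70
Check: goods available $27,583.45 = COGS $9,046.75 + ending $18,536.70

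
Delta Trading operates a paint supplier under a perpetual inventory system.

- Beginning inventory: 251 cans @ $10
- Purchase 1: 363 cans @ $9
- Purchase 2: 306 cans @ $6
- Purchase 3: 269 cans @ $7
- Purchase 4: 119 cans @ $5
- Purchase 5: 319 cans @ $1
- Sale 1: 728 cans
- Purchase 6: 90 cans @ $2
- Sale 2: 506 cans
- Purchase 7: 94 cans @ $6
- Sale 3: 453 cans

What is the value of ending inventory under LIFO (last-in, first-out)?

Ending inventory = $1,240

Sale 1 (728) [LIFO — newest first]: 319 @ $1 + 119 @ $5 + 269 @ $7 + 21 @ $6 = $2,923
Sale 2 (506) [LIFO — newest first]: 90 @ $2 + 285 @ $6 + 131 @ $9 = $3,069
Sale 3 (453) [LIFO — newest first]: 94 @ $6 + 232 @ $9 + 127 @ $10 = $3,922
Total COGS = $2,923 + $3,069 + $3,922 = $9,914
Ending inventory: 124 @ $10 = $1,240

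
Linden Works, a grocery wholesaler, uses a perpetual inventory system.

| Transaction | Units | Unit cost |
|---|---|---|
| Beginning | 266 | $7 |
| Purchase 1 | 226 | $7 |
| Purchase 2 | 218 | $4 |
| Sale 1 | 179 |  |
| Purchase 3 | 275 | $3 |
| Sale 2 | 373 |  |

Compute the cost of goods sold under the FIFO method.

Sale 1 (179) [FIFO — oldest first]: 179 @ $7 = $1,253
Sale 2 (373) [FIFO — oldest first]: 87 @ $7 + 226 @ $7 + 60 @ $4 = $2,431
Total COGS = $1,253 + $2,431 = $3,684
Ending inventory: 158 @ $4 + 275 @ $3 = $1,457

COGS = $3,684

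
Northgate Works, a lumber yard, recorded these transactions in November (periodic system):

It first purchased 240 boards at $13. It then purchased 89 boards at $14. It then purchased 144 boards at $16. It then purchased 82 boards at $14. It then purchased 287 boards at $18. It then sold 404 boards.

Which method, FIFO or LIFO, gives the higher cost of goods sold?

LIFO

FIFO COGS: 240 @ $13 + 89 @ $14 + 75 @ $16 = $5,566
LIFO COGS: 287 @ $18 + 82 @ $14 + 35 @ $16 = $6,874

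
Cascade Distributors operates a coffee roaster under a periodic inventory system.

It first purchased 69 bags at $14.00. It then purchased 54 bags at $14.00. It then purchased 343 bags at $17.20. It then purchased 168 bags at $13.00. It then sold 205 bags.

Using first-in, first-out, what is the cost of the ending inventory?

Ending inventory = $6,673.20

Sale 1 (205) [FIFO — oldest first]: 69 @ $14.00 + 54 @ $14.00 + 82 @ $17.20 = $3,132.40
Ending inventory: 261 @ $17.20 + 168 @ $13.00 = $6,673.20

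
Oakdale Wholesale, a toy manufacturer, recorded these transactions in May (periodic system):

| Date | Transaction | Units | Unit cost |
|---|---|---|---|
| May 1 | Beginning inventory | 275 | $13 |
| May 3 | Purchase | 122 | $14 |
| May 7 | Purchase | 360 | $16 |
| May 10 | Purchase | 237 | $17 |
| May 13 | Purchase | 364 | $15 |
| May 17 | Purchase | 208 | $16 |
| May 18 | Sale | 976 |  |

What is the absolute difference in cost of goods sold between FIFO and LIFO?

FIFO COGS: 275 @ $13 + 122 @ $14 + 360 @ $16 + 219 @ $17 = $14,766
LIFO COGS: 208 @ $16 + 364 @ $15 + 237 @ $17 + 167 @ $16 = $15,489
Difference = |$14,766 − $15,489| = $723

$723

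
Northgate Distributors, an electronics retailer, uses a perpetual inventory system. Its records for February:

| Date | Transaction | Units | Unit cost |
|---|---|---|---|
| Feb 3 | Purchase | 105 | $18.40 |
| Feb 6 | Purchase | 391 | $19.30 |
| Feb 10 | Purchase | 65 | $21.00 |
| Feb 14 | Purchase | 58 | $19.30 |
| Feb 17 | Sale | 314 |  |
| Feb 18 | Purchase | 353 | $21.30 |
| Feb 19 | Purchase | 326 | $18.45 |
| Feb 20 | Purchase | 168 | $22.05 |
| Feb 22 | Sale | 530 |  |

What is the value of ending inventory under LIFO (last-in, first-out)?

Ending inventory = $12,544.10

Feb 17, 314 sold [LIFO — newest first]: 58 @ $19.30 + 65 @ $21.00 + 191 @ $19.30 = $6,170.70
Feb 22, 530 sold [LIFO — newest first]: 168 @ $22.05 + 326 @ $18.45 + 36 @ $21.30 = $10,485.90
Total COGS = $6,170.70 + $10,485.90 = $16,656.60
Ending inventory: 105 @ $18.40 + 200 @ $19.30 + 317 @ $21.30 = $12,544.10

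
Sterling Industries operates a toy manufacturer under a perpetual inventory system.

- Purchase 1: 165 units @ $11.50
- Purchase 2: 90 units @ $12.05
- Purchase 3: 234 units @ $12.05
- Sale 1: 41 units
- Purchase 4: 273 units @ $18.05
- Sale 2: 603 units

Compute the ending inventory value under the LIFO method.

Sale 1 (41) [LIFO — newest first]: 41 @ $12.05 = $494.05
Sale 2 (603) [LIFO — newest first]: 273 @ $18.05 + 193 @ $12.05 + 90 @ $12.05 + 47 @ $11.50 = $8,878.30
Total COGS = $494.05 + $8,878.30 = $9,372.35
Ending inventory: 118 @ $11.50 = $1,357.00
Check: goods available $10,729.35 = COGS $9,372.35 + ending $1,357.00

Ending inventory = $1,357.00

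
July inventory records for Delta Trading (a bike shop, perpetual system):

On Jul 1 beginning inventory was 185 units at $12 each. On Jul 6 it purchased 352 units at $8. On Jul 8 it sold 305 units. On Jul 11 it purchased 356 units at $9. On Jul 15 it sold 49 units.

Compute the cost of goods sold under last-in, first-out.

Jul 8, 305 sold [LIFO — newest first]: 305 @ $8 = $2,440
Jul 15, 49 sold [LIFO — newest first]: 49 @ $9 = $441
Total COGS = $2,440 + $441 = $2,881
Ending inventory: 185 @ $12 + 47 @ $8 + 307 @ $9 = $5,359
Check: goods available $8,240 = COGS $2,881 + ending $5,359

COGS = $2,881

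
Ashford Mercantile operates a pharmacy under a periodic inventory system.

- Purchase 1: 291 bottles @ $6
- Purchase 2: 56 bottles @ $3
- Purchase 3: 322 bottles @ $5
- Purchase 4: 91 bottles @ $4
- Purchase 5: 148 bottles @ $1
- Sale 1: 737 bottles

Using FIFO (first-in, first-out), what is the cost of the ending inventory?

Ending inventory = $240

Sale 1 (737) [FIFO — oldest first]: 291 @ $6 + 56 @ $3 + 322 @ $5 + 68 @ $4 = $3,796
Ending inventory: 23 @ $4 + 148 @ $1 = $240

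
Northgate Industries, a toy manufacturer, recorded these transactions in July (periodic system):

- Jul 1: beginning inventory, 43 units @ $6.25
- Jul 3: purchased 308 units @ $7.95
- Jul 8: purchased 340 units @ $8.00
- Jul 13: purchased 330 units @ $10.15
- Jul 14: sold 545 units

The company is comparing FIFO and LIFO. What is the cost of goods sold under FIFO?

COGS = $4,269.35

FIFO COGS: 43 @ $6.25 + 308 @ $7.95 + 194 @ $8.00 = $4,269.35
LIFO COGS: 330 @ $10.15 + 215 @ $8.00 = $5,069.50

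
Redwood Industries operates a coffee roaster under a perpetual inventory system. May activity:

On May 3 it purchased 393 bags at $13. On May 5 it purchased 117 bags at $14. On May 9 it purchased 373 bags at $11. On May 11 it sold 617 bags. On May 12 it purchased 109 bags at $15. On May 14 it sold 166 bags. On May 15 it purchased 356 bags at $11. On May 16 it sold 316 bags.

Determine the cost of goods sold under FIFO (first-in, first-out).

May 11, 617 sold [FIFO — oldest first]: 393 @ $13 + 117 @ $14 + 107 @ $11 = $7,924
May 14, 166 sold [FIFO — oldest first]: 166 @ $11 = $1,826
May 16, 316 sold [FIFO — oldest first]: 100 @ $11 + 109 @ $15 + 107 @ $11 = $3,912
Total COGS = $7,924 + $1,826 + $3,912 = $13,662
Ending inventory: 249 @ $11 = $2,739

COGS = $13,662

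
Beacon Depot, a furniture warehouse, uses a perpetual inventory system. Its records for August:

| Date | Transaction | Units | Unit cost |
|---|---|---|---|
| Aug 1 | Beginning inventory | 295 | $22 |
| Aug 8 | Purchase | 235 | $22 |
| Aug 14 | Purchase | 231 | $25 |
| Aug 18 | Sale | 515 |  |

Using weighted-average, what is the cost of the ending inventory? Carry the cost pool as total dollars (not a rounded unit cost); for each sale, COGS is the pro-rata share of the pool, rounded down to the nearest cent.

After Aug 1: 295 on hand, pool $6,490.00 (≈ $22.0000 each)
After Aug 8: 530 on hand, pool $11,660.00 (≈ $22.0000 each)
After Aug 14: 761 on hand, pool $17,435.00 (≈ $22.9106 each)
Aug 18, sell 515: 515/761 × $17,435.00 → $11,798.98
Ending inventory (cost pool remaining) = $5,636.02

Ending inventory = $5,636.02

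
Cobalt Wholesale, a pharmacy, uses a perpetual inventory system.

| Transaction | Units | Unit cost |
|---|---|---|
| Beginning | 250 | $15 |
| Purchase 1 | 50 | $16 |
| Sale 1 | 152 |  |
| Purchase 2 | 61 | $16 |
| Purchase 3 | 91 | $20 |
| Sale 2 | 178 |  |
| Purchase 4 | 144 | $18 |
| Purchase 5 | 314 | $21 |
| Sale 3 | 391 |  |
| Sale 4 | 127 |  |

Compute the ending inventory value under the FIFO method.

Sale 1 (152) [FIFO — oldest first]: 152 @ $15 = $2,280
Sale 2 (178) [FIFO — oldest first]: 98 @ $15 + 50 @ $16 + 30 @ $16 = $2,750
Sale 3 (391) [FIFO — oldest first]: 31 @ $16 + 91 @ $20 + 144 @ $18 + 125 @ $21 = $7,533
Sale 4 (127) [FIFO — oldest first]: 127 @ $21 = $2,667
Total COGS = $2,280 + $2,750 + $7,533 + $2,667 = $15,230
Ending inventory: 62 @ $21 = $1,302

Ending inventory = $1,302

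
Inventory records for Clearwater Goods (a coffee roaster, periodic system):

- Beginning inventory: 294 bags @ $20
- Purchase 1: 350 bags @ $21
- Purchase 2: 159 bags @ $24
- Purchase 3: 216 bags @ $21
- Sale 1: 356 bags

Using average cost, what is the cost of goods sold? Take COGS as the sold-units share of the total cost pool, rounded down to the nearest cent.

Sale 1, sell 356: 356/1019 × $21,582.00 → $7,539.93
Ending inventory (cost pool remaining) = $14,042.07

COGS = $7,539.93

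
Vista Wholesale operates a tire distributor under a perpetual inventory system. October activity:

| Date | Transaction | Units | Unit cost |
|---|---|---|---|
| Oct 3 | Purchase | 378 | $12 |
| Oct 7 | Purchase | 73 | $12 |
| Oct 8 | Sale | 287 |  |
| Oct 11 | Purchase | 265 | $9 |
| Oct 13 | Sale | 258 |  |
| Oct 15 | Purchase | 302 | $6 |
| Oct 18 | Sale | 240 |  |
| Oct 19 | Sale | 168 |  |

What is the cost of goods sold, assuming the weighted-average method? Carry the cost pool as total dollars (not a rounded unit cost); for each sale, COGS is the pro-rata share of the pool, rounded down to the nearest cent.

After Oct 3: 378 on hand, pool $4,536.00 (≈ $12.0000 each)
After Oct 7: 451 on hand, pool $5,412.00 (≈ $12.0000 each)
Oct 8, sell 287: 287/451 × $5,412.00 → $3,444.00
After Oct 11: 429 on hand, pool $4,353.00 (≈ $10.1469 each)
Oct 13, sell 258: 258/429 × $4,353.00 → $2,617.88
After Oct 15: 473 on hand, pool $3,547.12 (≈ $7.4992 each)
Oct 18, sell 240: 240/473 × $3,547.12 → $1,799.80
Oct 19, sell 168: 168/233 × $1,747.32 → $1,259.87
Total COGS = $3,444.00 + $2,617.88 + $1,799.80 + $1,259.87 = $9,121.55
Ending inventory (cost pool remaining) = $487.45

COGS = $9,121.55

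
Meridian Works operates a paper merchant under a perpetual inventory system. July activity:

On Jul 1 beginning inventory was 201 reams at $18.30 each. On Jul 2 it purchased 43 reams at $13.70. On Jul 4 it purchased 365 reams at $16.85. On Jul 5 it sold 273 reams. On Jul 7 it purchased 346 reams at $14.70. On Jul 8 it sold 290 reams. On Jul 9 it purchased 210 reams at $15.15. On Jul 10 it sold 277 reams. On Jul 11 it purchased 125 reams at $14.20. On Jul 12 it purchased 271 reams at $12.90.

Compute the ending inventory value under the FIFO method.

Ending inventory = $10,142.90

Jul 5, 273 sold [FIFO — oldest first]: 201 @ $18.30 + 43 @ $13.70 + 29 @ $16.85 = $4,756.05
Jul 8, 290 sold [FIFO — oldest first]: 290 @ $16.85 = $4,886.50
Jul 10, 277 sold [FIFO — oldest first]: 46 @ $16.85 + 231 @ $14.70 = $4,170.80
Total COGS = $4,756.05 + $4,886.50 + $4,170.80 = $13,813.35
Ending inventory: 115 @ $14.70 + 210 @ $15.15 + 125 @ $14.20 + 271 @ $12.90 = $10,142.90
Check: goods available $23,956.25 = COGS $13,813.35 + ending $10,142.90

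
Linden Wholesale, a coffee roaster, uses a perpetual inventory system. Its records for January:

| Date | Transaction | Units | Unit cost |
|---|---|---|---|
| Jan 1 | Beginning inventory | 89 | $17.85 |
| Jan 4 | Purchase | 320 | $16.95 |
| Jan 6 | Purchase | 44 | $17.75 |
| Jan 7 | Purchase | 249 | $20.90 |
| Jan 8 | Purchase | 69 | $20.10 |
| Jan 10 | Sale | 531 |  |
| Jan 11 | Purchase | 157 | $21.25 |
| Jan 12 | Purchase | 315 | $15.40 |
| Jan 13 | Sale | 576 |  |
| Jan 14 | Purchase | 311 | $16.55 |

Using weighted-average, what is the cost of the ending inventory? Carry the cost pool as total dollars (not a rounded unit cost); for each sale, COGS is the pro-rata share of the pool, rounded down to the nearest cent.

After Jan 1: 89 on hand, pool $1,588.65 (≈ $17.8500 each)
After Jan 4: 409 on hand, pool $7,012.65 (≈ $17.1458 each)
After Jan 6: 453 on hand, pool $7,793.65 (≈ $17.2045 each)
After Jan 7: 702 on hand, pool $12,997.75 (≈ $18.5153 each)
After Jan 8: 771 on hand, pool $14,384.65 (≈ $18.6571 each)
Jan 10, sell 531: 531/771 × $14,384.65 → $9,906.93
After Jan 11: 397 on hand, pool $7,813.97 (≈ $19.6825 each)
After Jan 12: 712 on hand, pool $12,664.97 (≈ $17.7879 each)
Jan 13, sell 576: 576/712 × $12,664.97 → $10,245.81
After Jan 14: 447 on hand, pool $7,566.21 (≈ $16.9266 each)
Total COGS = $9,906.93 + $10,245.81 = $20,152.74
Ending inventory (cost pool remaining) = $7,566.21

Ending inventory = $7,566.21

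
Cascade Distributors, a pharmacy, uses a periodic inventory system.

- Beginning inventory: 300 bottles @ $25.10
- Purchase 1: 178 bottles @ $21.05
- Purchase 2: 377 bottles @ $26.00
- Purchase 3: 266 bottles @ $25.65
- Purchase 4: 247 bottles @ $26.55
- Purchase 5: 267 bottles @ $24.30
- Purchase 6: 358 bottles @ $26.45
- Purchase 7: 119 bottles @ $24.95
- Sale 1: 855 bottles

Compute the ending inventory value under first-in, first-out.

Ending inventory = $32,307.00

Sale 1 (855) [FIFO — oldest first]: 300 @ $25.10 + 178 @ $21.05 + 377 @ $26.00 = $21,078.90
Ending inventory: 266 @ $25.65 + 247 @ $26.55 + 267 @ $24.30 + 358 @ $26.45 + 119 @ $24.95 = $32,307.00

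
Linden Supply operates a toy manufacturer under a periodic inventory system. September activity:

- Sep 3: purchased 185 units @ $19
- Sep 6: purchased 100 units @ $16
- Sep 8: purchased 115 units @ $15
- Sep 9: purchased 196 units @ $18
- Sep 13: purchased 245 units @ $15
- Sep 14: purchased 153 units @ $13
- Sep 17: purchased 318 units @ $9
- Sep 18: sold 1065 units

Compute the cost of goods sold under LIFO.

Sep 18, 1065 sold [LIFO — newest first]: 318 @ $9 + 153 @ $13 + 245 @ $15 + 196 @ $18 + 115 @ $15 + 38 @ $16 = $14,387
Ending inventory: 185 @ $19 + 62 @ $16 = $4,507

COGS = $14,387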